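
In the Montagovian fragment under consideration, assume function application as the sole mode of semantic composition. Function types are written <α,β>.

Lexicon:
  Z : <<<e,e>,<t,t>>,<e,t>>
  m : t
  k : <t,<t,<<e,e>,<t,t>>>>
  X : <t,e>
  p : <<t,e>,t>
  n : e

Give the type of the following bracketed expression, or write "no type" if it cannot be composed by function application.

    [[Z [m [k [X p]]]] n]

t

[X p] — p of type <<t,e>,t> combines with X of type <t,e>: type t.
[k [X p]] — k of type <t,<t,<<e,e>,<t,t>>>> combines with [X p] of type t: type <t,<<e,e>,<t,t>>>.
[m [k [X p]]] — [k [X p]] of type <t,<<e,e>,<t,t>>> combines with m of type t: type <<e,e>,<t,t>>.
[Z [m [k [X p]]]] — Z of type <<<e,e>,<t,t>>,<e,t>> combines with [m [k [X p]]] of type <<e,e>,<t,t>>: type <e,t>.
[[Z [m [k [X p]]]] n] — [Z [m [k [X p]]]] of type <e,t> combines with n of type e: type t.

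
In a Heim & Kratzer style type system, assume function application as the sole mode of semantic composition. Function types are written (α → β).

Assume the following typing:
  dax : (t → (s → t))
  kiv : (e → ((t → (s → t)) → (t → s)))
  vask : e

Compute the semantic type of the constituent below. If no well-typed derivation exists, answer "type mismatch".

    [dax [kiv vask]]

(t → s)

[kiv vask]: functor kiv : (e → ((t → (s → t)) → (t → s))), argument vask : e; result ((t → (s → t)) → (t → s)).
[dax [kiv vask]]: functor [kiv vask] : ((t → (s → t)) → (t → s)), argument dax : (t → (s → t)); result (t → s).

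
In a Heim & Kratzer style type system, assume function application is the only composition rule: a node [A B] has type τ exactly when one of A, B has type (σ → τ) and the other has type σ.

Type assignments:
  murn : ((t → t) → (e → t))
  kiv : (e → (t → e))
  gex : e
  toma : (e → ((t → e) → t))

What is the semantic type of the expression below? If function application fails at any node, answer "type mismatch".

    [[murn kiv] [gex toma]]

type mismatch

[murn kiv]: ((t → t) → (e → t)) and (e → (t → e)) cannot combine by function application — type clash.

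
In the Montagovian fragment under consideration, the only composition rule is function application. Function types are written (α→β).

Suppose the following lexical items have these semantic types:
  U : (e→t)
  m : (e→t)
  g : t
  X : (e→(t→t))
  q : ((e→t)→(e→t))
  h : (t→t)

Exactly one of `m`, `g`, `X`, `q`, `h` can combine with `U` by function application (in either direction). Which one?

q

m : (e→t) — no; U wants e, and m wants e.
g : t — no; U wants e, and g wants nothing (atomic).
X : (e→(t→t)) — no; U wants e, and X wants e.
q — combines: q : ((e→t)→(e→t)) takes U : (e→t) as argument, giving (e→t).
h : (t→t) — no; U wants e, and h wants t.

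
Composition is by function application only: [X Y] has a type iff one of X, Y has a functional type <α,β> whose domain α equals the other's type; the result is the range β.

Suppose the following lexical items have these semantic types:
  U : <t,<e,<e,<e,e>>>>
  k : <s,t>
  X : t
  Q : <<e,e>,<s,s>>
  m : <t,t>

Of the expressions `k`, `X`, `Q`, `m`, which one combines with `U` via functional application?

X

k : <s,t> — neither side's domain matches the other.
X — combines: U : <t,<e,<e,<e,e>>>> takes X : t as argument, giving <e,<e,<e,e>>>.
Q : <<e,e>,<s,s>> — neither side's domain matches the other.
m : <t,t> — neither side's domain matches the other.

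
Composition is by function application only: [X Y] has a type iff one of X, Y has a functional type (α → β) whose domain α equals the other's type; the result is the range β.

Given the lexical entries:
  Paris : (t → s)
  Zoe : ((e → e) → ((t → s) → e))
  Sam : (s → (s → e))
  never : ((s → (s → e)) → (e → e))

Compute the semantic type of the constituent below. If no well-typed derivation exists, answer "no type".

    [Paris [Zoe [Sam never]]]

e

[Sam never] — never of type ((s → (s → e)) → (e → e)) combines with Sam of type (s → (s → e)): type (e → e).
[Zoe [Sam never]] — Zoe of type ((e → e) → ((t → s) → e)) combines with [Sam never] of type (e → e): type ((t → s) → e).
[Paris [Zoe [Sam never]]] — [Zoe [Sam never]] of type ((t → s) → e) combines with Paris of type (t → s): type e.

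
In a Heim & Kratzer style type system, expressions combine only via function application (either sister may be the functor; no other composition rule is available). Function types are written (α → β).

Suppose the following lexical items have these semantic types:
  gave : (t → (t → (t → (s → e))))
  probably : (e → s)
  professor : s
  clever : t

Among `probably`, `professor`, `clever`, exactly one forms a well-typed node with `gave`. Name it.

probably : (e → s) — does not combine with gave.
professor : s — does not combine with gave.
clever — combines: gave : (t → (t → (t → (s → e)))) takes clever : t as argument, giving (t → (t → (s → e))).

clever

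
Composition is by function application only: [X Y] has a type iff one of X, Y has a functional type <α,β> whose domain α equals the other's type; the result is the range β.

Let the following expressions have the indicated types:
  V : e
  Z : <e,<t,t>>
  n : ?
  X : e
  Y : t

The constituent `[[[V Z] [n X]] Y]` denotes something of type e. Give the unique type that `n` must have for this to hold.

<e,<<t,t>,<t,e>>>

At [[[V Z] [n X]] Y] (required: e): Y is t, which is not a function with range e; hence [[V Z] [n X]] is the functor — type <t,e>.
At [[V Z] [n X]] (required: <t,e>): [V Z] is <t,t>, which is not a function with range <t,e>; hence [n X] is the functor — type <<t,t>,<t,e>>.
At [n X] (required: <<t,t>,<t,e>>): X is e, which is not a function with range <<t,t>,<t,e>>; hence n is the functor — type <e,<<t,t>,<t,e>>>.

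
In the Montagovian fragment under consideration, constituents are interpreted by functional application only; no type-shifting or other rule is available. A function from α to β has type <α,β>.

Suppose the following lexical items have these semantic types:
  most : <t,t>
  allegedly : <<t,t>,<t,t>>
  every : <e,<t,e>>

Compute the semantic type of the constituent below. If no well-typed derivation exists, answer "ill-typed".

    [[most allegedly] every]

[most allegedly] — allegedly of type <<t,t>,<t,t>> combines with most of type <t,t>: type <t,t>.
[[most allegedly] every]: <t,t> with <e,<t,e>> — neither is a function whose domain matches the other; composition fails here.

ill-typed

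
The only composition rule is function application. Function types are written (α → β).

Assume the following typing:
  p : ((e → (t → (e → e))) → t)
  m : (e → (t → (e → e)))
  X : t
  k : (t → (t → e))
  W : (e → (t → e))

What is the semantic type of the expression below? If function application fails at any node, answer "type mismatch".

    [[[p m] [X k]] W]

(t → e)

[p m]: functor p : ((e → (t → (e → e))) → t), argument m : (e → (t → (e → e))); result t.
[X k]: functor k : (t → (t → e)), argument X : t; result (t → e).
[[p m] [X k]]: functor [X k] : (t → e), argument [p m] : t; result e.
[[[p m] [X k]] W]: functor W : (e → (t → e)), argument [[p m] [X k]] : e; result (t → e).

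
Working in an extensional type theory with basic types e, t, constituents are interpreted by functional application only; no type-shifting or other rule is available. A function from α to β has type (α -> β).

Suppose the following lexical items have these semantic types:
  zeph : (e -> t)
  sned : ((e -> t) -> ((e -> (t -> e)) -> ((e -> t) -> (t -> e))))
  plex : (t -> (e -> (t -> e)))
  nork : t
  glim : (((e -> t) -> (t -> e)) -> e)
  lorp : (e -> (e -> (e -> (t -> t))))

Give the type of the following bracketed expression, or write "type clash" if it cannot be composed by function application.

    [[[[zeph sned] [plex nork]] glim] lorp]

(e -> (e -> (t -> t)))

[zeph sned]: ((e -> t) -> ((e -> (t -> e)) -> ((e -> t) -> (t -> e)))) applied to (e -> t) yields ((e -> (t -> e)) -> ((e -> t) -> (t -> e))).
[plex nork]: (t -> (e -> (t -> e))) applied to t yields (e -> (t -> e)).
[[zeph sned] [plex nork]]: ((e -> (t -> e)) -> ((e -> t) -> (t -> e))) applied to (e -> (t -> e)) yields ((e -> t) -> (t -> e)).
[[[zeph sned] [plex nork]] glim]: (((e -> t) -> (t -> e)) -> e) applied to ((e -> t) -> (t -> e)) yields e.
[[[[zeph sned] [plex nork]] glim] lorp]: (e -> (e -> (e -> (t -> t)))) applied to e yields (e -> (e -> (t -> t))).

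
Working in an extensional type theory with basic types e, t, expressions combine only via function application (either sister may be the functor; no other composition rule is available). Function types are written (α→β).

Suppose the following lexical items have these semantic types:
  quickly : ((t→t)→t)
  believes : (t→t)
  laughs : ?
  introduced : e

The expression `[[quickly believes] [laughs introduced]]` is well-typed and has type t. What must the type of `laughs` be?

[[quickly believes] [laughs introduced]] is required to be t. [quickly believes] : t cannot yield t as functor, so [laughs introduced] : (t→t).
[laughs introduced] is required to be (t→t). introduced : e cannot yield (t→t) as functor, so laughs : (e→(t→t)).

(e→(t→t))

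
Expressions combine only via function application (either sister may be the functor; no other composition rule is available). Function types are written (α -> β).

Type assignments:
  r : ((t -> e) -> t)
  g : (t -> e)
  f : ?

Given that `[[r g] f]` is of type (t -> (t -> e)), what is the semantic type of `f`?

For [[r g] f] to have type (t -> (t -> e)) with [r g] of type t, f must be the function: f : (t -> (t -> (t -> e))).

(t -> (t -> (t -> e)))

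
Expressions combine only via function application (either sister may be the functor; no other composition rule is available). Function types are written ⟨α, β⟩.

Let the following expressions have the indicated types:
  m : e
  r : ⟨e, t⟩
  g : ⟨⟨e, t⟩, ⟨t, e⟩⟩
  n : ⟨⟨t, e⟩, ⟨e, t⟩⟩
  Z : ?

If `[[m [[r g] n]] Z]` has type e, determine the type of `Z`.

⟨t, e⟩

At [[m [[r g] n]] Z] (required: e): [m [[r g] n]] is t, which is not a function with range e; hence Z is the functor — type ⟨t, e⟩.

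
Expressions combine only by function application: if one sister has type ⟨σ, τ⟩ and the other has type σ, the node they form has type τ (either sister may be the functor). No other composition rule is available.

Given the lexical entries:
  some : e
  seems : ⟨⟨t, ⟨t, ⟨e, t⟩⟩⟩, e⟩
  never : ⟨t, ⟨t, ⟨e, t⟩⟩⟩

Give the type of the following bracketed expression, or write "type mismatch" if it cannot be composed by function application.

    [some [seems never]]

At [seems never], seems : ⟨⟨t, ⟨t, ⟨e, t⟩⟩⟩, e⟩ takes never : ⟨t, ⟨t, ⟨e, t⟩⟩⟩, giving e.
[some [seems never]]: e with e — neither is a function whose domain matches the other; composition fails here.

type mismatch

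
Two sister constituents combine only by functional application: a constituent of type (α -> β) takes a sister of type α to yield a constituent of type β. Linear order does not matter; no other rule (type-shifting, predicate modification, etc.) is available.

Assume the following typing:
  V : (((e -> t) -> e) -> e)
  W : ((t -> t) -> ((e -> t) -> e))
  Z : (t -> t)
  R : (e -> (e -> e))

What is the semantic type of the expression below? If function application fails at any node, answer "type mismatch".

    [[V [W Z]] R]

[W Z]: functor W : ((t -> t) -> ((e -> t) -> e)), argument Z : (t -> t); result ((e -> t) -> e).
[V [W Z]]: functor V : (((e -> t) -> e) -> e), argument [W Z] : ((e -> t) -> e); result e.
[[V [W Z]] R]: functor R : (e -> (e -> e)), argument [V [W Z]] : e; result (e -> e).

(e -> e)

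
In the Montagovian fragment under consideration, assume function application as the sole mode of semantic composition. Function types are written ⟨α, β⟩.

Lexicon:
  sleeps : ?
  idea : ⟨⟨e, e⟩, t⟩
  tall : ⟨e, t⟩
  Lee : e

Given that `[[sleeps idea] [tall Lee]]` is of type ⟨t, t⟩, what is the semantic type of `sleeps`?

⟨⟨⟨e, e⟩, t⟩, ⟨t, ⟨t, t⟩⟩⟩

[[sleeps idea] [tall Lee]] must have type ⟨t, t⟩. The sister [tall Lee] has type t; that is not a function onto ⟨t, t⟩, so [sleeps idea] must be the functor, of type ⟨t, ⟨t, t⟩⟩.
[sleeps idea] must have type ⟨t, ⟨t, t⟩⟩. The sister idea has type ⟨⟨e, e⟩, t⟩; that is not a function onto ⟨t, ⟨t, t⟩⟩, so sleeps must be the functor, of type ⟨⟨⟨e, e⟩, t⟩, ⟨t, ⟨t, t⟩⟩⟩.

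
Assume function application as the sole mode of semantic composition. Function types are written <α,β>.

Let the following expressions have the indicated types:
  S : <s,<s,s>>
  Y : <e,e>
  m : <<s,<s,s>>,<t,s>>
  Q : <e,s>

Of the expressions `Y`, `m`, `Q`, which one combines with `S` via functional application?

Y : <e,e> — no; S wants s, and Y wants e.
m — combines: m : <<s,<s,s>>,<t,s>> takes S : <s,<s,s>> as argument, giving <t,s>.
Q : <e,s> — no; S wants s, and Q wants e.

m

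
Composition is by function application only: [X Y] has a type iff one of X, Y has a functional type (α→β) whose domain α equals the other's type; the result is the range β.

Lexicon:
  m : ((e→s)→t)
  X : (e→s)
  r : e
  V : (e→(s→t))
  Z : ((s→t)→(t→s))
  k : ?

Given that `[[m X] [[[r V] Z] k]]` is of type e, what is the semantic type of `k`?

[[m X] [[[r V] Z] k]] must have type e. The sister [m X] has type t; that is not a function onto e, so [[[r V] Z] k] must be the functor, of type (t→e).
[[[r V] Z] k] must have type (t→e). The sister [[r V] Z] has type (t→s); that is not a function onto (t→e), so k must be the functor, of type ((t→s)→(t→e)).

((t→s)→(t→e))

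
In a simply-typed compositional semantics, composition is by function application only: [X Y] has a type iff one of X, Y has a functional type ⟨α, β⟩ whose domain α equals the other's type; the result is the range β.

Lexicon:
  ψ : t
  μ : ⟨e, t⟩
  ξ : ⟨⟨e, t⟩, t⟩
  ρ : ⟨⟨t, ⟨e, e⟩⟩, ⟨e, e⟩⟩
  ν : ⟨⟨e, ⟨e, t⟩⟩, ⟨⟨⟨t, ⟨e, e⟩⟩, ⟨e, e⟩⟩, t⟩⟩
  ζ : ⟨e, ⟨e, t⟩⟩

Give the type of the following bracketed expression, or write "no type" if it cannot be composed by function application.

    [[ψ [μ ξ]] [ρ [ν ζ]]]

no type

[μ ξ]: ξ is ⟨⟨e, t⟩, t⟩, μ is ⟨e, t⟩; result t.
[ψ [μ ξ]]: t and t cannot combine by function application — type clash.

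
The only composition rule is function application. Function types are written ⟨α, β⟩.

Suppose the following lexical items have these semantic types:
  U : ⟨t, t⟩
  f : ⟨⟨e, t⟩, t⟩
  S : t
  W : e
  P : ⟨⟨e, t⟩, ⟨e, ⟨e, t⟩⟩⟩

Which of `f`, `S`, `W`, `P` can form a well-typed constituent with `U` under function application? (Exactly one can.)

S

f : ⟨⟨e, t⟩, t⟩ — neither side's domain matches the other.
S — combines: U : ⟨t, t⟩ takes S : t as argument, giving t.
W : e — neither side's domain matches the other.
P : ⟨⟨e, t⟩, ⟨e, ⟨e, t⟩⟩⟩ — neither side's domain matches the other.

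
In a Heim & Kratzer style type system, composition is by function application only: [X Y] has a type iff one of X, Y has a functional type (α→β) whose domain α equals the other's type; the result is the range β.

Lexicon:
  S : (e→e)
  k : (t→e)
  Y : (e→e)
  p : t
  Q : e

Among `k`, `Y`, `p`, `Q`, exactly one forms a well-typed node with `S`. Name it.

k : (t→e) — neither side's domain matches the other.
Y : (e→e) — neither side's domain matches the other.
p : t — neither side's domain matches the other.
Q — combines: S : (e→e) takes Q : e as argument, giving e.

Q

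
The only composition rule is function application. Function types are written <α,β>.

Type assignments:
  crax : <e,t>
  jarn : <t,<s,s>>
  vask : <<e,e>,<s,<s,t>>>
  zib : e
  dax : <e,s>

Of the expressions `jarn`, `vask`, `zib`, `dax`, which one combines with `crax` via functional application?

jarn : <t,<s,s>> — no; crax wants e, and jarn wants t.
vask : <<e,e>,<s,<s,t>>> — no; crax wants e, and vask wants <e,e>.
zib — combines: crax : <e,t> takes zib : e as argument, giving t.
dax : <e,s> — no; crax wants e, and dax wants e.

zib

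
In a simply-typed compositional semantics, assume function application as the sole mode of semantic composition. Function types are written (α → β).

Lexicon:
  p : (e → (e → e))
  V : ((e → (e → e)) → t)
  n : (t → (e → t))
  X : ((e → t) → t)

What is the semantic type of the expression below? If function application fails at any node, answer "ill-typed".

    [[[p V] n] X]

[p V]: ((e → (e → e)) → t) applied to (e → (e → e)) yields t.
[[p V] n]: (t → (e → t)) applied to t yields (e → t).
[[[p V] n] X]: ((e → t) → t) applied to (e → t) yields t.

t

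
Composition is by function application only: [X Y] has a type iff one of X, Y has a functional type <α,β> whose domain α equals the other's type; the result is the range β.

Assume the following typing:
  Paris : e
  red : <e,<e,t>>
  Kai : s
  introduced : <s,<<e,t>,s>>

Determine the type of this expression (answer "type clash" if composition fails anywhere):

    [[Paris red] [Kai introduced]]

[Paris red]: functor red : <e,<e,t>>, argument Paris : e; result <e,t>.
[Kai introduced]: functor introduced : <s,<<e,t>,s>>, argument Kai : s; result <<e,t>,s>.
[[Paris red] [Kai introduced]]: functor [Kai introduced] : <<e,t>,s>, argument [Paris red] : <e,t>; result s.

s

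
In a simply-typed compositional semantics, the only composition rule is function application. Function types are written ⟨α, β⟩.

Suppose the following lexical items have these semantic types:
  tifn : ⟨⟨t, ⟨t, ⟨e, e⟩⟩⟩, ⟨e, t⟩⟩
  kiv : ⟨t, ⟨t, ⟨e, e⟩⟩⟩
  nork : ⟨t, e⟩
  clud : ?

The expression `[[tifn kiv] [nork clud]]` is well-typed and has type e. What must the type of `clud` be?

⟨⟨t, e⟩, ⟨⟨e, t⟩, e⟩⟩

At [[tifn kiv] [nork clud]] (required: e): [tifn kiv] is ⟨e, t⟩, which is not a function with range e; hence [nork clud] is the functor — type ⟨⟨e, t⟩, e⟩.
At [nork clud] (required: ⟨⟨e, t⟩, e⟩): nork is ⟨t, e⟩, which is not a function with range ⟨⟨e, t⟩, e⟩; hence clud is the functor — type ⟨⟨t, e⟩, ⟨⟨e, t⟩, e⟩⟩.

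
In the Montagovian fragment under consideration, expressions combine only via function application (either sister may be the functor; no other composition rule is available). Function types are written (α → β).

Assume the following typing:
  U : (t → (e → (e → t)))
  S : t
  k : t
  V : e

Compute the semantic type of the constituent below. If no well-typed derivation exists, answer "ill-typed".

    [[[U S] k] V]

[U S]: functor U : (t → (e → (e → t))), argument S : t; result (e → (e → t)).
At [[U S] k]: neither (e → (e → t)) nor t can take the other as argument; the node is ill-typed.

ill-typed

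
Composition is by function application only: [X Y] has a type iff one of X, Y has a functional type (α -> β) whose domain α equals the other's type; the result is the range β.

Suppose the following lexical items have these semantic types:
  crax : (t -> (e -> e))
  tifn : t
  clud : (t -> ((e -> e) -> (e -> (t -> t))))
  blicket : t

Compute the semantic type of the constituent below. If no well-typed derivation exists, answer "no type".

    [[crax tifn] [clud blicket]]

(e -> (t -> t))

[crax tifn]: crax is (t -> (e -> e)), tifn is t; result (e -> e).
[clud blicket]: clud is (t -> ((e -> e) -> (e -> (t -> t)))), blicket is t; result ((e -> e) -> (e -> (t -> t))).
[[crax tifn] [clud blicket]]: [clud blicket] is ((e -> e) -> (e -> (t -> t))), [crax tifn] is (e -> e); result (e -> (t -> t)).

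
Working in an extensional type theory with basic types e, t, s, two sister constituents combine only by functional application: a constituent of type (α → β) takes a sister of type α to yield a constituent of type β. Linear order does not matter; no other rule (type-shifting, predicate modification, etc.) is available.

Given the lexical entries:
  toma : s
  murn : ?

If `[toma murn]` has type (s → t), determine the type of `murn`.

For [toma murn] to have type (s → t) with toma of type s, murn must be the function: murn : (s → (s → t)).

(s → (s → t))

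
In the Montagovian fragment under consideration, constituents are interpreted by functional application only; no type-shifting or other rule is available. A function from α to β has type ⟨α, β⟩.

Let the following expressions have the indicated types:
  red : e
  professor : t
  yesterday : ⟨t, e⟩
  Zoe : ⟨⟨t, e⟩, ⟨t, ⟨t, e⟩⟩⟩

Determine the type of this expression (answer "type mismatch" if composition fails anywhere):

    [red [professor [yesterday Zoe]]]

type mismatch

[yesterday Zoe]: ⟨⟨t, e⟩, ⟨t, ⟨t, e⟩⟩⟩ applied to ⟨t, e⟩ yields ⟨t, ⟨t, e⟩⟩.
[professor [yesterday Zoe]]: ⟨t, ⟨t, e⟩⟩ applied to t yields ⟨t, e⟩.
At [red [professor [yesterday Zoe]]]: neither e nor ⟨t, e⟩ can take the other as argument; the node is ill-typed.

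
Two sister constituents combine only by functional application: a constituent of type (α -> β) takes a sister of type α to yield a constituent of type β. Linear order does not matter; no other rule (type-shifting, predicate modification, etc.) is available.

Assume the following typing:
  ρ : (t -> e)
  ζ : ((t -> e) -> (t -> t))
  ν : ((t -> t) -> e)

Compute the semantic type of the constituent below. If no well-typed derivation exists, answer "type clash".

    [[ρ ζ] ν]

At [ρ ζ], ζ : ((t -> e) -> (t -> t)) takes ρ : (t -> e), giving (t -> t).
At [[ρ ζ] ν], ν : ((t -> t) -> e) takes [ρ ζ] : (t -> t), giving e.

e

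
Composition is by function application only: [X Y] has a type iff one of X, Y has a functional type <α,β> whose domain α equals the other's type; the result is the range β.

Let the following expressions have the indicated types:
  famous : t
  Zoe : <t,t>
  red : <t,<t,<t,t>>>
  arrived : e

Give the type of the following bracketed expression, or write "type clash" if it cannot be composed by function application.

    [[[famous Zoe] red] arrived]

[famous Zoe] — Zoe of type <t,t> combines with famous of type t: type t.
[[famous Zoe] red] — red of type <t,<t,<t,t>>> combines with [famous Zoe] of type t: type <t,<t,t>>.
[[[famous Zoe] red] arrived]: <t,<t,t>> and e cannot combine by function application — type clash.

type clash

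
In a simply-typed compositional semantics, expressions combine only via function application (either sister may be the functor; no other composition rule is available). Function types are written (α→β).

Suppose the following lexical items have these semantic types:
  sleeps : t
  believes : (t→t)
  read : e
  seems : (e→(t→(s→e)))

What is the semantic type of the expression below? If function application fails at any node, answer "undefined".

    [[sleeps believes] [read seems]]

[sleeps believes]: (t→t) applied to t yields t.
[read seems]: (e→(t→(s→e))) applied to e yields (t→(s→e)).
[[sleeps believes] [read seems]]: (t→(s→e)) applied to t yields (s→e).

(s→e)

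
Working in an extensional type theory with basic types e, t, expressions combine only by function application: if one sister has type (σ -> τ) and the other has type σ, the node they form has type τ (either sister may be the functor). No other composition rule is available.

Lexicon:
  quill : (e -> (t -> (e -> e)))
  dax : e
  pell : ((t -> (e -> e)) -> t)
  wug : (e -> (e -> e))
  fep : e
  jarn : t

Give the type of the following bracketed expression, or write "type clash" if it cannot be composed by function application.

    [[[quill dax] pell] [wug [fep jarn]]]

[quill dax] — quill of type (e -> (t -> (e -> e))) combines with dax of type e: type (t -> (e -> e)).
[[quill dax] pell] — pell of type ((t -> (e -> e)) -> t) combines with [quill dax] of type (t -> (e -> e)): type t.
[fep jarn]: e with t — neither is a function whose domain matches the other; composition fails here.

type clash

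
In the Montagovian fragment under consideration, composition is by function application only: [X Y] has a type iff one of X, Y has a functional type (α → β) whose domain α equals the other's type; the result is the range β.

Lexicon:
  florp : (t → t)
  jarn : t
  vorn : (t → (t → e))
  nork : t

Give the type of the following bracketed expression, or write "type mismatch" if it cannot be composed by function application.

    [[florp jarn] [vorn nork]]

[florp jarn]: (t → t) applied to t yields t.
[vorn nork]: (t → (t → e)) applied to t yields (t → e).
[[florp jarn] [vorn nork]]: (t → e) applied to t yields e.

e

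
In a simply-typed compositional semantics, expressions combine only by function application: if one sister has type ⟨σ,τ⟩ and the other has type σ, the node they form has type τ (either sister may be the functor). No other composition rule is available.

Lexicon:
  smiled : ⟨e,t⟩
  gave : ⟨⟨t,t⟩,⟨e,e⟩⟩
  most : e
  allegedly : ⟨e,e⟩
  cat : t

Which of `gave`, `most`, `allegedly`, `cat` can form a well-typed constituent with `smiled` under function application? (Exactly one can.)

gave : ⟨⟨t,t⟩,⟨e,e⟩⟩ — no; smiled wants e, and gave wants ⟨t,t⟩.
most — combines: smiled : ⟨e,t⟩ takes most : e as argument, giving t.
allegedly : ⟨e,e⟩ — no; smiled wants e, and allegedly wants e.
cat : t — no; smiled wants e, and cat wants nothing (atomic).

most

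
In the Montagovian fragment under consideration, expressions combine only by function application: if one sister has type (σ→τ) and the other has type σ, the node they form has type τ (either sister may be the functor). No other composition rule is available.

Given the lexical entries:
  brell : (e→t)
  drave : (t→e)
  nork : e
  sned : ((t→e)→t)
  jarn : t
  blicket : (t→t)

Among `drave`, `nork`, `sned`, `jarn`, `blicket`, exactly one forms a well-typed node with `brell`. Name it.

drave : (t→e) — neither side's domain matches the other.
nork — combines: brell : (e→t) takes nork : e as argument, giving t.
sned : ((t→e)→t) — neither side's domain matches the other.
jarn : t — neither side's domain matches the other.
blicket : (t→t) — neither side's domain matches the other.

nork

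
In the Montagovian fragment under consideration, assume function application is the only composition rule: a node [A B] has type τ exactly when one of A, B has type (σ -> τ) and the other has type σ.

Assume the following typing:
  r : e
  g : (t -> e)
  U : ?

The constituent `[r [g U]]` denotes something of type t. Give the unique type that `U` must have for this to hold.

((t -> e) -> (e -> t))

[r [g U]] is required to be t. r : e cannot yield t as functor, so [g U] : (e -> t).
[g U] is required to be (e -> t). g : (t -> e) cannot yield (e -> t) as functor, so U : ((t -> e) -> (e -> t)).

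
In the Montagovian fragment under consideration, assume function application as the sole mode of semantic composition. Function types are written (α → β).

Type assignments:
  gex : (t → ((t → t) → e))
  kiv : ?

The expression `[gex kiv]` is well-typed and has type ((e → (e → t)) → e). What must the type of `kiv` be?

((t → ((t → t) → e)) → ((e → (e → t)) → e))

[gex kiv] must have type ((e → (e → t)) → e). The sister gex has type (t → ((t → t) → e)); that is not a function onto ((e → (e → t)) → e), so kiv must be the functor, of type ((t → ((t → t) → e)) → ((e → (e → t)) → e)).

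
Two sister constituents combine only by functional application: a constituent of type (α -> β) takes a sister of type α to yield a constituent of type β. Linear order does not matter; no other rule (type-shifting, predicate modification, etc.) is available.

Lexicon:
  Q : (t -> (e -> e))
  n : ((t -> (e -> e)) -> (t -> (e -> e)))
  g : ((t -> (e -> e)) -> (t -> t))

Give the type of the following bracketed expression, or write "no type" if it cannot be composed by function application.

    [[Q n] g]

(t -> t)

[Q n]: ((t -> (e -> e)) -> (t -> (e -> e))) applied to (t -> (e -> e)) yields (t -> (e -> e)).
[[Q n] g]: ((t -> (e -> e)) -> (t -> t)) applied to (t -> (e -> e)) yields (t -> t).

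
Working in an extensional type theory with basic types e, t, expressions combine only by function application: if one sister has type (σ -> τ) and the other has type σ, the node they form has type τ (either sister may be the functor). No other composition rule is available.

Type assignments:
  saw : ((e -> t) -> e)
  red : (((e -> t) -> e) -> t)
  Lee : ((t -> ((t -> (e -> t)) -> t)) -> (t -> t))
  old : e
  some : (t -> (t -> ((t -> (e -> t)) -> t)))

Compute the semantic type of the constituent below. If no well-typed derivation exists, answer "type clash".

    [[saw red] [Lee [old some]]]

type clash

[saw red] — red of type (((e -> t) -> e) -> t) combines with saw of type ((e -> t) -> e): type t.
At [old some]: neither e nor (t -> (t -> ((t -> (e -> t)) -> t))) can take the other as argument; the node is ill-typed.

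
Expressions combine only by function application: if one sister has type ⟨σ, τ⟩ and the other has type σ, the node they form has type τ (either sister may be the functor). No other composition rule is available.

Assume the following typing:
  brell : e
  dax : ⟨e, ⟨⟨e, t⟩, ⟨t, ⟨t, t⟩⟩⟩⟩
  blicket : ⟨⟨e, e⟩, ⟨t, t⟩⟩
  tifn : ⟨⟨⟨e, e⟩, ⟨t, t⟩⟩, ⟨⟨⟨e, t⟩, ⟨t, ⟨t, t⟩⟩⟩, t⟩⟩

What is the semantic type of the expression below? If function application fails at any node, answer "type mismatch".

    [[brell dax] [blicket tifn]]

At [brell dax], dax : ⟨e, ⟨⟨e, t⟩, ⟨t, ⟨t, t⟩⟩⟩⟩ takes brell : e, giving ⟨⟨e, t⟩, ⟨t, ⟨t, t⟩⟩⟩.
At [blicket tifn], tifn : ⟨⟨⟨e, e⟩, ⟨t, t⟩⟩, ⟨⟨⟨e, t⟩, ⟨t, ⟨t, t⟩⟩⟩, t⟩⟩ takes blicket : ⟨⟨e, e⟩, ⟨t, t⟩⟩, giving ⟨⟨⟨e, t⟩, ⟨t, ⟨t, t⟩⟩⟩, t⟩.
At [[brell dax] [blicket tifn]], [blicket tifn] : ⟨⟨⟨e, t⟩, ⟨t, ⟨t, t⟩⟩⟩, t⟩ takes [brell dax] : ⟨⟨e, t⟩, ⟨t, ⟨t, t⟩⟩⟩, giving t.

t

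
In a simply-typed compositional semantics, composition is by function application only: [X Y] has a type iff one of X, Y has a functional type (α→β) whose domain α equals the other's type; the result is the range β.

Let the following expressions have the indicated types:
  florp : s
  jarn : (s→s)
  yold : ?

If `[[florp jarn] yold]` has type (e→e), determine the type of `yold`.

(s→(e→e))

[[florp jarn] yold] is required to be (e→e). [florp jarn] : s cannot yield (e→e) as functor, so yold : (s→(e→e)).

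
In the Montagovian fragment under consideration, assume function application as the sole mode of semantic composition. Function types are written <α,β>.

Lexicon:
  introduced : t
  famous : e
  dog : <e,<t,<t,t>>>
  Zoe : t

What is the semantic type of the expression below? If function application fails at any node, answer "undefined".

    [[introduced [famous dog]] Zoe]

t

[famous dog]: functor dog : <e,<t,<t,t>>>, argument famous : e; result <t,<t,t>>.
[introduced [famous dog]]: functor [famous dog] : <t,<t,t>>, argument introduced : t; result <t,t>.
[[introduced [famous dog]] Zoe]: functor [introduced [famous dog]] : <t,t>, argument Zoe : t; result t.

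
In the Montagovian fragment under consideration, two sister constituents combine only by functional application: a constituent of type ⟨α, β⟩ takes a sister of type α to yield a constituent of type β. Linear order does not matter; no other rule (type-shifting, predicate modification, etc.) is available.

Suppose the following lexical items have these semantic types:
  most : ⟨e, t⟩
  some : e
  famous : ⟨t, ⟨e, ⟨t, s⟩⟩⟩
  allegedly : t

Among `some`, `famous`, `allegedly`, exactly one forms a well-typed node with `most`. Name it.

some — combines: most : ⟨e, t⟩ takes some : e as argument, giving t.
famous : ⟨t, ⟨e, ⟨t, s⟩⟩⟩ — does not combine with most.
allegedly : t — does not combine with most.

some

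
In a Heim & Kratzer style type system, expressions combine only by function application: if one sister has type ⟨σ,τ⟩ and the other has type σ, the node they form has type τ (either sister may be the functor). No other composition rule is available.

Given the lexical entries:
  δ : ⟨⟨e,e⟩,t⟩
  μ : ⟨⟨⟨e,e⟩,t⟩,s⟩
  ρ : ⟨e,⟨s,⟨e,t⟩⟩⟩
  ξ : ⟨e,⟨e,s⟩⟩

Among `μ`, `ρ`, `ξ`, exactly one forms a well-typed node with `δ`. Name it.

μ — combines: μ : ⟨⟨⟨e,e⟩,t⟩,s⟩ takes δ : ⟨⟨e,e⟩,t⟩ as argument, giving s.
ρ : ⟨e,⟨s,⟨e,t⟩⟩⟩ — no; δ wants ⟨e,e⟩, and ρ wants e.
ξ : ⟨e,⟨e,s⟩⟩ — no; δ wants ⟨e,e⟩, and ξ wants e.

μ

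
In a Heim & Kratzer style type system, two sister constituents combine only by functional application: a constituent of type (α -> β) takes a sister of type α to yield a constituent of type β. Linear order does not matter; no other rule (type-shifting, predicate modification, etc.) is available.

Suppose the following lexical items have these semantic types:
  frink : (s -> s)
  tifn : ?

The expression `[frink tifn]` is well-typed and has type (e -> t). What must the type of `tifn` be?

((s -> s) -> (e -> t))

[frink tifn] is required to be (e -> t). frink : (s -> s) cannot yield (e -> t) as functor, so tifn : ((s -> s) -> (e -> t)).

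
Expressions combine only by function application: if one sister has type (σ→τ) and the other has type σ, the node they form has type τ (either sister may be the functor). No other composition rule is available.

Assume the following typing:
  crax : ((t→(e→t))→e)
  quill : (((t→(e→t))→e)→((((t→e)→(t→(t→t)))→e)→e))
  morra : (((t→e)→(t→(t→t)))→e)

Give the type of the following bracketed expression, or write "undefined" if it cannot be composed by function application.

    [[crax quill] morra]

e

[crax quill]: (((t→(e→t))→e)→((((t→e)→(t→(t→t)))→e)→e)) applied to ((t→(e→t))→e) yields ((((t→e)→(t→(t→t)))→e)→e).
[[crax quill] morra]: ((((t→e)→(t→(t→t)))→e)→e) applied to (((t→e)→(t→(t→t)))→e) yields e.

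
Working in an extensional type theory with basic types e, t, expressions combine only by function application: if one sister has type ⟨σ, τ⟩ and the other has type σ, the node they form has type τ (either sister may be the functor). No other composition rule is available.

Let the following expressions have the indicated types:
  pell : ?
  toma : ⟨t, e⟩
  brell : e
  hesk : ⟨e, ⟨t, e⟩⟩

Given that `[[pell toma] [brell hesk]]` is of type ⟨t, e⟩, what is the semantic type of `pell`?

⟨⟨t, e⟩, ⟨⟨t, e⟩, ⟨t, e⟩⟩⟩

[[pell toma] [brell hesk]] must have type ⟨t, e⟩. The sister [brell hesk] has type ⟨t, e⟩; that is not a function onto ⟨t, e⟩, so [pell toma] must be the functor, of type ⟨⟨t, e⟩, ⟨t, e⟩⟩.
[pell toma] must have type ⟨⟨t, e⟩, ⟨t, e⟩⟩. The sister toma has type ⟨t, e⟩; that is not a function onto ⟨⟨t, e⟩, ⟨t, e⟩⟩, so pell must be the functor, of type ⟨⟨t, e⟩, ⟨⟨t, e⟩, ⟨t, e⟩⟩⟩.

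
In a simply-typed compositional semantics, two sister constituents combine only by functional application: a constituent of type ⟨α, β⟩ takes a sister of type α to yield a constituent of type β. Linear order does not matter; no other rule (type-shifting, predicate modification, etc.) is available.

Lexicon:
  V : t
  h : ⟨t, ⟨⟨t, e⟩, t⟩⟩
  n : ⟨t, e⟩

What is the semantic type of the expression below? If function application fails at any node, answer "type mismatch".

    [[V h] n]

t

[V h]: h is ⟨t, ⟨⟨t, e⟩, t⟩⟩, V is t; result ⟨⟨t, e⟩, t⟩.
[[V h] n]: [V h] is ⟨⟨t, e⟩, t⟩, n is ⟨t, e⟩; result t.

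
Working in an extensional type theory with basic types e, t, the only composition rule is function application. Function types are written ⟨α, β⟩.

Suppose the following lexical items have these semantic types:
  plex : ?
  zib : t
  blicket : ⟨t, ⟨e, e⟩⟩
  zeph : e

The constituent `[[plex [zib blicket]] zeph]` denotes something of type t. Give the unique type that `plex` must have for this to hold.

⟨⟨e, e⟩, ⟨e, t⟩⟩

[[plex [zib blicket]] zeph] is required to be t. zeph : e cannot yield t as functor, so [plex [zib blicket]] : ⟨e, t⟩.
[plex [zib blicket]] is required to be ⟨e, t⟩. [zib blicket] : ⟨e, e⟩ cannot yield ⟨e, t⟩ as functor, so plex : ⟨⟨e, e⟩, ⟨e, t⟩⟩.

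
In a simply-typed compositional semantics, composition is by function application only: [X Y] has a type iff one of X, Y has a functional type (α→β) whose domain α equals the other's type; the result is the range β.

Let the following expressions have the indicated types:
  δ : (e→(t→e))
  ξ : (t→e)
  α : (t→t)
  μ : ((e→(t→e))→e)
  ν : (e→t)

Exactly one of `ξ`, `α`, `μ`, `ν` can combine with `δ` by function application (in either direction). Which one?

ξ : (t→e) — δ needs e; ξ needs t; neither fits.
α : (t→t) — δ needs e; α needs t; neither fits.
μ — combines: μ : ((e→(t→e))→e) takes δ : (e→(t→e)) as argument, giving e.
ν : (e→t) — δ needs e; ν needs e; neither fits.

μ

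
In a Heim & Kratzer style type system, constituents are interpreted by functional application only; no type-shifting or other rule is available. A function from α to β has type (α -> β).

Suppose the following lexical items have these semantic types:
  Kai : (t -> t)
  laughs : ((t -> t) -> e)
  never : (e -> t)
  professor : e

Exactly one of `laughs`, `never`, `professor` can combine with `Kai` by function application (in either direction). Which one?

laughs — combines: laughs : ((t -> t) -> e) takes Kai : (t -> t) as argument, giving e.
never : (e -> t) — does not combine with Kai.
professor : e — does not combine with Kai.

laughs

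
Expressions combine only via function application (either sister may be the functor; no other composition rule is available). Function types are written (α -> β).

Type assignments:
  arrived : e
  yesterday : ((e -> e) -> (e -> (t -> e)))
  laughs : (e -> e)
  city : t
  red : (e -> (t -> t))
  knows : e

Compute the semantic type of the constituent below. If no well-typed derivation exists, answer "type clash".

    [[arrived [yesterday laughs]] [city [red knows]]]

[yesterday laughs]: ((e -> e) -> (e -> (t -> e))) applied to (e -> e) yields (e -> (t -> e)).
[arrived [yesterday laughs]]: (e -> (t -> e)) applied to e yields (t -> e).
[red knows]: (e -> (t -> t)) applied to e yields (t -> t).
[city [red knows]]: (t -> t) applied to t yields t.
[[arrived [yesterday laughs]] [city [red knows]]]: (t -> e) applied to t yields e.

e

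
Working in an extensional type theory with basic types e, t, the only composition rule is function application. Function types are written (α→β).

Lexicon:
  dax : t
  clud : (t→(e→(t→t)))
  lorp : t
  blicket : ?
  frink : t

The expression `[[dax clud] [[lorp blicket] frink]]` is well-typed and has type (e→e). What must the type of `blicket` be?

[[dax clud] [[lorp blicket] frink]] must have type (e→e). The sister [dax clud] has type (e→(t→t)); that is not a function onto (e→e), so [[lorp blicket] frink] must be the functor, of type ((e→(t→t))→(e→e)).
[[lorp blicket] frink] must have type ((e→(t→t))→(e→e)). The sister frink has type t; that is not a function onto ((e→(t→t))→(e→e)), so [lorp blicket] must be the functor, of type (t→((e→(t→t))→(e→e))).
[lorp blicket] must have type (t→((e→(t→t))→(e→e))). The sister lorp has type t; that is not a function onto (t→((e→(t→t))→(e→e))), so blicket must be the functor, of type (t→(t→((e→(t→t))→(e→e)))).

(t→(t→((e→(t→t))→(e→e))))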